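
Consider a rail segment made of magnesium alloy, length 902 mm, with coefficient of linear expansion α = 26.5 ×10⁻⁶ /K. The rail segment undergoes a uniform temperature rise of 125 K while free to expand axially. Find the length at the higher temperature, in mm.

904.99 mm

ΔL = α·L₀·ΔT = 26.5×10⁻⁶ × 902 mm × 125.0 K = 2.99 mm.
L = L₀ + ΔL = 902 + 2.99 = 904.99 mm.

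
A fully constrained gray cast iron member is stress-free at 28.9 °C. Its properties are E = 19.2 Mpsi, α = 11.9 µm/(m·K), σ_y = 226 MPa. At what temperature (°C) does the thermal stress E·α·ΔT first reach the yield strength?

172 °C

E = 19.2 Mpsi = 132.4 GPa.
E·α·ΔT = 226.0 MPa ⇒ ΔT = 226.0 / (132.4×10³ × 11.9×10⁻⁶) = 143.5 K.
T = 28.9 + 143.5 = 172.4 °C.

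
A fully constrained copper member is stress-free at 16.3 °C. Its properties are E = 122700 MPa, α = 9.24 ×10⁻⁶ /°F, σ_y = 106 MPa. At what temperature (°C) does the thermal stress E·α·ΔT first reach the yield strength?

68.2 °C

E = 122700 MPa = 122.7 GPa.
α = 9.24×10⁻⁶/°F × 9/5 = 16.6×10⁻⁶/K.
E·α·ΔT = 106.0 MPa ⇒ ΔT = 106.0 / (122.7×10³ × 16.6×10⁻⁶) = 51.94 K.
T = 16.3 + 51.94 = 68.24 °C.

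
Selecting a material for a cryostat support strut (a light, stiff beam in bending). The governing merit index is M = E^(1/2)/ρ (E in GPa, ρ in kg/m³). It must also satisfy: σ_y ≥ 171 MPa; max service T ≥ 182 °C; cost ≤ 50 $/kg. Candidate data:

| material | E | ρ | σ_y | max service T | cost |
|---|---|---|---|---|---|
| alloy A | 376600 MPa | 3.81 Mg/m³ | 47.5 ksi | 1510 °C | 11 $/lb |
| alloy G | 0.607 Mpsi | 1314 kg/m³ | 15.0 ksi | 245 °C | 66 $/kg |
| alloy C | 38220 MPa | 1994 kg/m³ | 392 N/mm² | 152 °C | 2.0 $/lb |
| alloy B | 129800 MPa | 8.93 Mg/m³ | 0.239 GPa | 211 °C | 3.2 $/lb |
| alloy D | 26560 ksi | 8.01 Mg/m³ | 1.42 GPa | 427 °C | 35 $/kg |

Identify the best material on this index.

Screen on constraints: σ_y ≥ 171 MPa; max service T ≥ 182 °C; cost ≤ 50 $/kg. Survivors: alloy A, alloy B, alloy D.
Putting every candidate on a common basis:
  alloy A: E = 376.6 GPa, ρ = 3810 kg/m³
  alloy B: E = 129.8 GPa, ρ = 8930 kg/m³
  alloy D: E = 183.1 GPa, ρ = 8010 kg/m³
  alloy A: M = 5.09×10⁻³
  alloy D: M = 1.69×10⁻³
  alloy B: M = 1.28×10⁻³
The maximum is for alloy A.

alloy A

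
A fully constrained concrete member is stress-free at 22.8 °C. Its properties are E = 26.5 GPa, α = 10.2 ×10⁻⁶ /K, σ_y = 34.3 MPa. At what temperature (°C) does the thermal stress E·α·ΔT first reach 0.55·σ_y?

92.6 °C

E·α·ΔT = 18.86 MPa ⇒ ΔT = 18.86 / (26.50×10³ × 10.2×10⁻⁶) = 69.79 K.
T = 22.8 + 69.79 = 92.59 °C.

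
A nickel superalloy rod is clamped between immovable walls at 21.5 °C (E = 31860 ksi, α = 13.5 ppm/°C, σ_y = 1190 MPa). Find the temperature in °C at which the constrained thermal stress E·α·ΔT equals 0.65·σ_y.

282 °C

E = 31860 ksi = 219.7 GPa.
E·α·ΔT = 773.5 MPa ⇒ ΔT = 773.5 / (219.7×10³ × 13.5×10⁻⁶) = 260.8 K.
T = 21.5 + 260.8 = 282.3 °C.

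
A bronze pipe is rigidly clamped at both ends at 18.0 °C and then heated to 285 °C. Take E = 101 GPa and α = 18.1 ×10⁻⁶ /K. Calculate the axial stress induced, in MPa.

ΔT = 267.0 K. Constrained thermal stress σ = E·α·ΔT = 101.0×10³ MPa × 18.1×10⁻⁶ × 267.0 = 488 MPa (compressive).

488 MPa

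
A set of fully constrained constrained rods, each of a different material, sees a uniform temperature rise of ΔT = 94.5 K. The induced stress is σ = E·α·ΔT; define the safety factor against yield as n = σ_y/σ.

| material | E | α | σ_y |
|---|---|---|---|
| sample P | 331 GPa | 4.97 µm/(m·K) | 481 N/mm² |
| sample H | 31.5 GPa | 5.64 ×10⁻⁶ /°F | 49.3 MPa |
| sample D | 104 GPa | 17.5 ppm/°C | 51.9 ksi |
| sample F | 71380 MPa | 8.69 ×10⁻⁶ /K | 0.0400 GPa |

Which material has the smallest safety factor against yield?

sample F

With everything in SI (GPa, ×10⁻⁶/K, MPa):
  sample P: E = 331.0, α = 4.97, σ_y = 481.0 → σ = 155 MPa, n = 3.09
  sample H: E = 31.50, α = 10.2, σ_y = 49.30 → σ = 30.2 MPa, n = 1.63
  sample D: E = 104.0, α = 17.5, σ_y = 357.8 → σ = 172 MPa, n = 2.08
  sample F: E = 71.38, α = 8.69, σ_y = 40.00 → σ = 58.6 MPa, n = 0.682
The minimum is sample F at n = 0.682.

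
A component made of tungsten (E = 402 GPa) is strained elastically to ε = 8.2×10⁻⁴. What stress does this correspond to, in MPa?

σ = E·ε = 402000 MPa × 8.2×10⁻⁴ = 330 MPa.

330 MPa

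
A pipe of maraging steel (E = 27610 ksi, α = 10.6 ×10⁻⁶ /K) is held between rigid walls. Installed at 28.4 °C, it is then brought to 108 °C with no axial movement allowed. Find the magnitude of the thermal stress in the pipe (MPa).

E = 27610 ksi = 190.4 GPa.
ΔT = 79.60 K. Constrained thermal stress σ = E·α·ΔT = 190.4×10³ MPa × 10.6×10⁻⁶ × 79.60 = 161 MPa (compressive).

161 MPa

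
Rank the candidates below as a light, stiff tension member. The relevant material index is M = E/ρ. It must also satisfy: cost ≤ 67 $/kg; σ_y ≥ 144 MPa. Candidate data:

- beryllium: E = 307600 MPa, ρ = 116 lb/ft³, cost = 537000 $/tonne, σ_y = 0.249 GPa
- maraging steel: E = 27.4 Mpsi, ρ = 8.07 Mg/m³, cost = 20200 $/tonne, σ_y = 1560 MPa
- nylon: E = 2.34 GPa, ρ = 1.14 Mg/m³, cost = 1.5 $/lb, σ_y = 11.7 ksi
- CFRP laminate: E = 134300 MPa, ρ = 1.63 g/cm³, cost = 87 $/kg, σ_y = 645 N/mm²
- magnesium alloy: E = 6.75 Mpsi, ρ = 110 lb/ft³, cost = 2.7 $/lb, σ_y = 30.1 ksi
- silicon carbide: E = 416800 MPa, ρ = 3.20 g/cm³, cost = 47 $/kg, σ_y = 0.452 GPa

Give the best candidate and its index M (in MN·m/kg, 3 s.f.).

silicon carbide, M = 130 MN·m/kg

Screen on constraints: cost ≤ 67 $/kg; σ_y ≥ 144 MPa. Survivors: maraging steel, magnesium alloy, silicon carbide.
Normalizing units and computing the index:
  maraging steel: E = 188.9 GPa, ρ = 8070 kg/m³
  magnesium alloy: E = 46.54 GPa, ρ = 1762 kg/m³
  silicon carbide: E = 416.8 GPa, ρ = 3200 kg/m³
  silicon carbide: M = 130 MN·m/kg
  magnesium alloy: M = 26.4 MN·m/kg
  maraging steel: M = 23.4 MN·m/kg
Silicon carbide has the largest M.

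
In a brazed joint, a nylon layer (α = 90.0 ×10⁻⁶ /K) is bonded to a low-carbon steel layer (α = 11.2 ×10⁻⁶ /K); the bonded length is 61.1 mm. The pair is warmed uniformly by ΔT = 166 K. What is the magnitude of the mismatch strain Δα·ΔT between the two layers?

0.0131

Δα = |90.0 − 11.2|×10⁻⁶/K = 78.8×10⁻⁶/K.
Mismatch strain = Δα·ΔT = 78.8×10⁻⁶ × 166.0 = 0.0131.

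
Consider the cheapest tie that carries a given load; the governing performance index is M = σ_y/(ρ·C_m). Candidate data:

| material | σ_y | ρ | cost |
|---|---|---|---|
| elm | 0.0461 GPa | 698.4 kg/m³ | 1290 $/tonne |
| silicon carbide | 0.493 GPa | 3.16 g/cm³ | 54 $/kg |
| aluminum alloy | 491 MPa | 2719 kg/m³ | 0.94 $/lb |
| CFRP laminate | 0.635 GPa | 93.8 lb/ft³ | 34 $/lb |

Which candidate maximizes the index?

Convert each candidate to consistent units, then evaluate M:
  elm: σ_y = 46.10 MPa, ρ = 698.4 kg/m³, cost = 1.290 $/kg
  silicon carbide: σ_y = 493.0 MPa, ρ = 3160 kg/m³, cost = 54.00 $/kg
  aluminum alloy: σ_y = 491.0 MPa, ρ = 2719 kg/m³, cost = 2.072 $/kg
  CFRP laminate: σ_y = 635.0 MPa, ρ = 1503 kg/m³, cost = 74.96 $/kg
  aluminum alloy: M = 87.1 kN·m per $
  elm: M = 51.2 kN·m per $
  CFRP laminate: M = 5.64 kN·m per $
  silicon carbide: M = 2.89 kN·m per $
Aluminum alloy has the largest M.

aluminum alloy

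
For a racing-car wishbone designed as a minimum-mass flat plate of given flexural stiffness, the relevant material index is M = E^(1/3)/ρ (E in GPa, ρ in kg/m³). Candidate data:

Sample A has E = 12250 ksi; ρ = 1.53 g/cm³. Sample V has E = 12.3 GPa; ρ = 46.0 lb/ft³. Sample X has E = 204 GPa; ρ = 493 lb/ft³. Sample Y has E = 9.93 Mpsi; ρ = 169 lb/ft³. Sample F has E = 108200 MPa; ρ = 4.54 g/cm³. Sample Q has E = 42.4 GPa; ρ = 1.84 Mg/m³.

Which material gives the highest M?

Normalizing units and computing the index:
  sample A: E = 84.46 GPa, ρ = 1530 kg/m³
  sample V: E = 12.30 GPa, ρ = 736.8 kg/m³
  sample X: E = 204.0 GPa, ρ = 7897 kg/m³
  sample Y: E = 68.46 GPa, ρ = 2707 kg/m³
  sample F: E = 108.2 GPa, ρ = 4540 kg/m³
  sample Q: E = 42.40 GPa, ρ = 1840 kg/m³
  sample V: M = 3.13×10⁻³
  sample A: M = 2.87×10⁻³
  sample Q: M = 1.90×10⁻³
  sample Y: M = 1.51×10⁻³
  sample F: M = 1.05×10⁻³
  sample X: M = 0.745×10⁻³
Sample V ranks first.

sample V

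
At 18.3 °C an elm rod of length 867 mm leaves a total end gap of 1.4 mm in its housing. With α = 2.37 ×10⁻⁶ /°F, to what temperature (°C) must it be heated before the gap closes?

397 °C

α = 2.37×10⁻⁶/°F × 9/5 = 4.27×10⁻⁶/K.
α·L₀·ΔT = 1.4 mm ⇒ ΔT = 1.4 / (4.27×10⁻⁶ × 867.0) = 378.5 K.
T = 18.3 + 378.5 = 396.8 °C.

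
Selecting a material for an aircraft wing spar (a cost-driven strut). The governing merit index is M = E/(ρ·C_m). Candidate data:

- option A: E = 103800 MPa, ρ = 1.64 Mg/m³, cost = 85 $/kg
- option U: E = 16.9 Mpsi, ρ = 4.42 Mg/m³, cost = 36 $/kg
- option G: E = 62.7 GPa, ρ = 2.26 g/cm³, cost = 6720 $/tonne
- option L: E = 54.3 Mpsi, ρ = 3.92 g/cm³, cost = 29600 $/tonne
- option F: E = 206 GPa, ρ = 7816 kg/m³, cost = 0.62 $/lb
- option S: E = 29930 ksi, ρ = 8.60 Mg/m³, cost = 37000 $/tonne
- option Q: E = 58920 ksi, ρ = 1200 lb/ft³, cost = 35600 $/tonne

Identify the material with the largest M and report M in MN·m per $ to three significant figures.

option F, M = 19.3 MN·m per $

In SI units:
  option A: E = 103.8 GPa, ρ = 1640 kg/m³, cost = 85.00 $/kg
  option U: E = 116.5 GPa, ρ = 4420 kg/m³, cost = 36.00 $/kg
  option G: E = 62.70 GPa, ρ = 2260 kg/m³, cost = 6.720 $/kg
  option L: E = 374.4 GPa, ρ = 3920 kg/m³, cost = 29.60 $/kg
  option F: E = 206.0 GPa, ρ = 7816 kg/m³, cost = 1.367 $/kg
  option S: E = 206.4 GPa, ρ = 8600 kg/m³, cost = 37.00 $/kg
  option Q: E = 406.2 GPa, ρ = 19220 kg/m³, cost = 35.60 $/kg
  option F: M = 19.3 MN·m per $
  option G: M = 4.13 MN·m per $
  option L: M = 3.23 MN·m per $
  option A: M = 0.745 MN·m per $
  option U: M = 0.732 MN·m per $
  option S: M = 0.649 MN·m per $
  option Q: M = 0.594 MN·m per $
The maximum is for option F.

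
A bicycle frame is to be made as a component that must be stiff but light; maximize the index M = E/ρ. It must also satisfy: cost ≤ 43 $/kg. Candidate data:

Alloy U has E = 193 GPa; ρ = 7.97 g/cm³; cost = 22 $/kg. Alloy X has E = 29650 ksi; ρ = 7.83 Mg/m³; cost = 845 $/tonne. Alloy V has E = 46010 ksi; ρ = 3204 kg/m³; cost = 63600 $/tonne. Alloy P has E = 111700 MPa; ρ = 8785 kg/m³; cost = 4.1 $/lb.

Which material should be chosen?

Screen on constraints: cost ≤ 43 $/kg. Survivors: alloy U, alloy X, alloy P.
Normalizing units and computing the index:
  alloy U: E = 193.0 GPa, ρ = 7970 kg/m³
  alloy X: E = 204.4 GPa, ρ = 7830 kg/m³
  alloy P: E = 111.7 GPa, ρ = 8785 kg/m³
  alloy X: M = 26.1 MN·m/kg
  alloy U: M = 24.2 MN·m/kg
  alloy P: M = 12.7 MN·m/kg
Alloy X has the largest M.

alloy X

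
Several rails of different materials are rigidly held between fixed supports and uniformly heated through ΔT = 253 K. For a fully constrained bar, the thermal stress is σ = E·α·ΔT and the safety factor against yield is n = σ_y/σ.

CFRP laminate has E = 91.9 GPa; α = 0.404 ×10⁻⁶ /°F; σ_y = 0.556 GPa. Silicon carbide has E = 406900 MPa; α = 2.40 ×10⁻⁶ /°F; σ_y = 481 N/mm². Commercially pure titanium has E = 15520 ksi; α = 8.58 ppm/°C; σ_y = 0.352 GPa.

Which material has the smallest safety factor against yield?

Per material, after unit conversion:
  CFRP laminate: E = 91.90, α = 0.727, σ_y = 556.0 → σ = 16.9 MPa, n = 32.9
  silicon carbide: E = 406.9, α = 4.32, σ_y = 481.0 → σ = 445 MPa, n = 1.08
  commercially pure titanium: E = 107.0, α = 8.58, σ_y = 352.0 → σ = 232 MPa, n = 1.52
Silicon carbide has the lowest safety factor, n = 1.08.

silicon carbide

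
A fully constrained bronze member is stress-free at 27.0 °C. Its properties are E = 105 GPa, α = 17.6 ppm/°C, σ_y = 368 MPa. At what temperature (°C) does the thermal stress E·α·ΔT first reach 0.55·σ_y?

E·α·ΔT = 202.4 MPa ⇒ ΔT = 202.4 / (105.0×10³ × 17.6×10⁻⁶) = 109.5 K.
T = 27.0 + 109.5 = 136.5 °C.

137 °C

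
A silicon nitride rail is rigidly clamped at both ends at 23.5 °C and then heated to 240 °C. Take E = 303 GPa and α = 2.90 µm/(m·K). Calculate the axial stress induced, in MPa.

ΔT = 216.5 K. Constrained thermal stress σ = E·α·ΔT = 303.0×10³ MPa × 2.90×10⁻⁶ × 216.5 = 190 MPa (compressive).

190 MPa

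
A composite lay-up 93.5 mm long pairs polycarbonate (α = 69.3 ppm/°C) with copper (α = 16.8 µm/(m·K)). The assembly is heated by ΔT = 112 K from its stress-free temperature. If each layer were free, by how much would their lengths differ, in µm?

550 µm

Δα = |69.3 − 16.8|×10⁻⁶/K = 52.5×10⁻⁶/K.
ΔL_mismatch = Δα·L·ΔT = 52.5×10⁻⁶ × 93.5 mm × 112.0 K = 550 µm.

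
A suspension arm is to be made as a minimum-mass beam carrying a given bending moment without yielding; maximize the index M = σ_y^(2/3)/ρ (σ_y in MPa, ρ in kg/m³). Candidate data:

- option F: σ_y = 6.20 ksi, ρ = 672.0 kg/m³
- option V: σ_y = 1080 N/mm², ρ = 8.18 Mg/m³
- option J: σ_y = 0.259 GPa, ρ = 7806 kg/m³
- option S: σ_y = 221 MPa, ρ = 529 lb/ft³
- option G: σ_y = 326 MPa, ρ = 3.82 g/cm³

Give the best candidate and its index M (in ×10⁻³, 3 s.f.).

Putting every candidate on a common basis:
  option F: σ_y = 42.75 MPa, ρ = 672.0 kg/m³
  option V: σ_y = 1080 MPa, ρ = 8180 kg/m³
  option J: σ_y = 259.0 MPa, ρ = 7806 kg/m³
  option S: σ_y = 221.0 MPa, ρ = 8474 kg/m³
  option G: σ_y = 326.0 MPa, ρ = 3820 kg/m³
  option F: M = 18.2×10⁻³
  option V: M = 12.9×10⁻³
  option G: M = 12.4×10⁻³
  option J: M = 5.21×10⁻³
  option S: M = 4.31×10⁻³
The maximum is for option F.

option F, M = 18.2×10⁻³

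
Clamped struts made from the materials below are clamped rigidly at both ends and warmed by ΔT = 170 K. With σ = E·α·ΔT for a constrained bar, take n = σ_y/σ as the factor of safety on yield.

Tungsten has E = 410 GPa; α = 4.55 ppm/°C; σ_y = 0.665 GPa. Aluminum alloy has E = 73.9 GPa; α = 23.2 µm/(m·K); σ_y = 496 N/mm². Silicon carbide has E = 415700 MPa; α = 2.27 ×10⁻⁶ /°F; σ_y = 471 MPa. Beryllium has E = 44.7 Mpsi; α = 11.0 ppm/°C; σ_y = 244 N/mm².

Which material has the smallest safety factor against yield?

beryllium

Per material, after unit conversion:
  tungsten: E = 410.0, α = 4.55, σ_y = 665.0 → σ = 317 MPa, n = 2.10
  aluminum alloy: E = 73.90, α = 23.2, σ_y = 496.0 → σ = 291 MPa, n = 1.70
  silicon carbide: E = 415.7, α = 4.09, σ_y = 471.0 → σ = 289 MPa, n = 1.63
  beryllium: E = 308.2, α = 11.0, σ_y = 244.0 → σ = 576 MPa, n = 0.423
Beryllium has the lowest safety factor, n = 0.423.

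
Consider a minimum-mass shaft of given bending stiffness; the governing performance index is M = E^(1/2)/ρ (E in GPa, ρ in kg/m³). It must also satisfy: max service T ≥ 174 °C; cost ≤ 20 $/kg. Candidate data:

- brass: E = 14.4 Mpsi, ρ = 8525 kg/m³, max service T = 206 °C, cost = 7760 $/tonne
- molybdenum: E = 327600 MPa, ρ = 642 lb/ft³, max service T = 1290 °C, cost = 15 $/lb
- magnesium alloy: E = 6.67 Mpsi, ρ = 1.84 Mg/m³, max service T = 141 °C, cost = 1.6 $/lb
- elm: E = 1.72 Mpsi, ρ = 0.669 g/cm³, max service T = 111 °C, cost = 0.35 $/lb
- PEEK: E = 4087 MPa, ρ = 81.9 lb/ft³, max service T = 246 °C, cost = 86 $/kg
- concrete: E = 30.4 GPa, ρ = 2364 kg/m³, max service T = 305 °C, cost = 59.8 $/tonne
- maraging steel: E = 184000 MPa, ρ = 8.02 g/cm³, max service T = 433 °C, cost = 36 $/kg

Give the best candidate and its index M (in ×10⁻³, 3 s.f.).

concrete, M = 2.33×10⁻³

Screen on constraints: max service T ≥ 174 °C; cost ≤ 20 $/kg. Survivors: brass, concrete.
Convert each candidate to consistent units, then evaluate M:
  brass: E = 99.28 GPa, ρ = 8525 kg/m³
  concrete: E = 30.40 GPa, ρ = 2364 kg/m³
  concrete: M = 2.33×10⁻³
  brass: M = 1.17×10⁻³
Concrete has the largest M.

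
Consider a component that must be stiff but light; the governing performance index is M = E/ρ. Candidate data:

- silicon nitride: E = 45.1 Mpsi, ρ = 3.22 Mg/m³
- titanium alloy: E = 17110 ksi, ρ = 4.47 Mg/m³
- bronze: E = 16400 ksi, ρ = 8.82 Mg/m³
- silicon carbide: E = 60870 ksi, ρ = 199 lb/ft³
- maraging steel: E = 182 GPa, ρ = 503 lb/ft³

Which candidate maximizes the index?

silicon carbide

Convert each candidate to consistent units, then evaluate M:
  silicon nitride: E = 311.0 GPa, ρ = 3220 kg/m³
  titanium alloy: E = 118.0 GPa, ρ = 4470 kg/m³
  bronze: E = 113.1 GPa, ρ = 8820 kg/m³
  silicon carbide: E = 419.7 GPa, ρ = 3188 kg/m³
  maraging steel: E = 182.0 GPa, ρ = 8057 kg/m³
  silicon carbide: M = 132 MN·m/kg
  silicon nitride: M = 96.6 MN·m/kg
  titanium alloy: M = 26.4 MN·m/kg
  maraging steel: M = 22.6 MN·m/kg
  bronze: M = 12.8 MN·m/kg
Highest index: silicon carbide.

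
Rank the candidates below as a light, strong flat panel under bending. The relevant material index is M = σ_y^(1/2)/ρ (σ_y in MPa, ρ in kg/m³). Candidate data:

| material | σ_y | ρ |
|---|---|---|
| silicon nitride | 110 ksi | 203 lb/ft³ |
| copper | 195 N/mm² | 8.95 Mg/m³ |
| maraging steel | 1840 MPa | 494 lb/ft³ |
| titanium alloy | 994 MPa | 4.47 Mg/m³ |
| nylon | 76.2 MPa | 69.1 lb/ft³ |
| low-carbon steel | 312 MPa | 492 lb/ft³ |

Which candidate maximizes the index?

silicon nitride

Convert each candidate to consistent units, then evaluate M:
  silicon nitride: σ_y = 758.4 MPa, ρ = 3252 kg/m³
  copper: σ_y = 195.0 MPa, ρ = 8950 kg/m³
  maraging steel: σ_y = 1840 MPa, ρ = 7913 kg/m³
  titanium alloy: σ_y = 994.0 MPa, ρ = 4470 kg/m³
  nylon: σ_y = 76.20 MPa, ρ = 1107 kg/m³
  low-carbon steel: σ_y = 312.0 MPa, ρ = 7881 kg/m³
  silicon nitride: M = 8.47×10⁻³
  nylon: M = 7.89×10⁻³
  titanium alloy: M = 7.05×10⁻³
  maraging steel: M = 5.42×10⁻³
  low-carbon steel: M = 2.24×10⁻³
  copper: M = 1.56×10⁻³
Silicon nitride ranks first.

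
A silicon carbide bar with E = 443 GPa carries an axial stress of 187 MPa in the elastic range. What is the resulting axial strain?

4.22×10⁻⁴

ε = σ/E = 187 / 443000 = 4.22×10⁻⁴.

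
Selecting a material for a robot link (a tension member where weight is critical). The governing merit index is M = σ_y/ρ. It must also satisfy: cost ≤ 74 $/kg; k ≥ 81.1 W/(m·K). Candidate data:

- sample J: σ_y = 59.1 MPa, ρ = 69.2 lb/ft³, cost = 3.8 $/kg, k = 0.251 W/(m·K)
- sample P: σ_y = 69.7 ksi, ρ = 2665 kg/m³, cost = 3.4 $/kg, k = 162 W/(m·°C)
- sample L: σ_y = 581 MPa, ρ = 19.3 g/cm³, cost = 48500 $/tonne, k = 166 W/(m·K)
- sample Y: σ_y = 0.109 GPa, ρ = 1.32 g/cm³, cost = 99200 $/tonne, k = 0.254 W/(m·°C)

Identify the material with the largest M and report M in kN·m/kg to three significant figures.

sample P, M = 180 kN·m/kg

Screen on constraints: cost ≤ 74 $/kg; k ≥ 81.1 W/(m·K). Survivors: sample P, sample L.
After converting to SI:
  sample P: σ_y = 480.6 MPa, ρ = 2665 kg/m³
  sample L: σ_y = 581.0 MPa, ρ = 19300 kg/m³
  sample P: M = 180 kN·m/kg
  sample L: M = 30.1 kN·m/kg
Highest index: sample P.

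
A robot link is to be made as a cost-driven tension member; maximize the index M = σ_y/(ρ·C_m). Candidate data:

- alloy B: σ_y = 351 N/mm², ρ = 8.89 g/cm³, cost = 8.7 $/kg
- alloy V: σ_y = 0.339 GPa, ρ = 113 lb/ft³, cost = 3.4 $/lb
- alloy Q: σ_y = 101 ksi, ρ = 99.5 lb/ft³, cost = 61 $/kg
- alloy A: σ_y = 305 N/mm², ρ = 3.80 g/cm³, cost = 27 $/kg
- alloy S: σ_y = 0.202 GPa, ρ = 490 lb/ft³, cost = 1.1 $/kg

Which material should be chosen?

alloy V

In SI units:
  alloy B: σ_y = 351.0 MPa, ρ = 8890 kg/m³, cost = 8.700 $/kg
  alloy V: σ_y = 339.0 MPa, ρ = 1810 kg/m³, cost = 7.496 $/kg
  alloy Q: σ_y = 696.4 MPa, ρ = 1594 kg/m³, cost = 61.00 $/kg
  alloy A: σ_y = 305.0 MPa, ρ = 3800 kg/m³, cost = 27.00 $/kg
  alloy S: σ_y = 202.0 MPa, ρ = 7849 kg/m³, cost = 1.100 $/kg
  alloy V: M = 25.0 kN·m per $
  alloy S: M = 23.4 kN·m per $
  alloy Q: M = 7.16 kN·m per $
  alloy B: M = 4.54 kN·m per $
  alloy A: M = 2.97 kN·m per $
Highest index: alloy V.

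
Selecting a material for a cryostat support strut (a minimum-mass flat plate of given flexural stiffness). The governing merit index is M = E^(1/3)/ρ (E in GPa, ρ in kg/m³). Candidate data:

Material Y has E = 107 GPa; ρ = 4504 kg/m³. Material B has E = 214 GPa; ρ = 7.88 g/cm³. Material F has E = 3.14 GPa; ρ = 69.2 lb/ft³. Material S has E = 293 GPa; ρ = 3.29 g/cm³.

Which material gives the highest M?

Putting every candidate on a common basis:
  material Y: E = 107.0 GPa, ρ = 4504 kg/m³
  material B: E = 214.0 GPa, ρ = 7880 kg/m³
  material F: E = 3.140 GPa, ρ = 1108 kg/m³
  material S: E = 293.0 GPa, ρ = 3290 kg/m³
  material S: M = 2.02×10⁻³
  material F: M = 1.32×10⁻³
  material Y: M = 1.05×10⁻³
  material B: M = 0.759×10⁻³
The maximum is for material S.

material S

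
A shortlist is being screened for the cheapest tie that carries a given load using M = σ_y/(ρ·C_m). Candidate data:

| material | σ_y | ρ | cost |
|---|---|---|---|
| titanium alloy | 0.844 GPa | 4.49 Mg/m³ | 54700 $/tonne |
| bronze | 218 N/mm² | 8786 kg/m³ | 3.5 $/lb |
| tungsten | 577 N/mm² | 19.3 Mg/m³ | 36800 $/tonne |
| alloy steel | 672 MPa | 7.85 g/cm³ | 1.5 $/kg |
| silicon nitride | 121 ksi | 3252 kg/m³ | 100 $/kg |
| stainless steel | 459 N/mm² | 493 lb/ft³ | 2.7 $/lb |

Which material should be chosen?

alloy steel

In SI units:
  titanium alloy: σ_y = 844.0 MPa, ρ = 4490 kg/m³, cost = 54.70 $/kg
  bronze: σ_y = 218.0 MPa, ρ = 8786 kg/m³, cost = 7.716 $/kg
  tungsten: σ_y = 577.0 MPa, ρ = 19300 kg/m³, cost = 36.80 $/kg
  alloy steel: σ_y = 672.0 MPa, ρ = 7850 kg/m³, cost = 1.500 $/kg
  silicon nitride: σ_y = 834.3 MPa, ρ = 3252 kg/m³, cost = 100.0 $/kg
  stainless steel: σ_y = 459.0 MPa, ρ = 7897 kg/m³, cost = 5.952 $/kg
  alloy steel: M = 57.1 kN·m per $
  stainless steel: M = 9.76 kN·m per $
  titanium alloy: M = 3.44 kN·m per $
  bronze: M = 3.22 kN·m per $
  silicon nitride: M = 2.57 kN·m per $
  tungsten: M = 0.812 kN·m per $
Alloy steel has the largest M.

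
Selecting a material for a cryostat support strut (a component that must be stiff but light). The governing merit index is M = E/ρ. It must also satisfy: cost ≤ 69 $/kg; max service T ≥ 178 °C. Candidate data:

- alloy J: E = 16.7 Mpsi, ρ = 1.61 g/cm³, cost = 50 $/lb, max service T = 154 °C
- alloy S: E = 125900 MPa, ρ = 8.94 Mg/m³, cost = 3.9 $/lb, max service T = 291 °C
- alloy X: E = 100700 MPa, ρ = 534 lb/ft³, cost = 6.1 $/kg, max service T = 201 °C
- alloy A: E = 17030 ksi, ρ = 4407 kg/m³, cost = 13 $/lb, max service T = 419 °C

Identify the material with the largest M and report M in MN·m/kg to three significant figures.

Screen on constraints: cost ≤ 69 $/kg; max service T ≥ 178 °C. Survivors: alloy S, alloy X, alloy A.
After converting to SI:
  alloy S: E = 125.9 GPa, ρ = 8940 kg/m³
  alloy X: E = 100.7 GPa, ρ = 8554 kg/m³
  alloy A: E = 117.4 GPa, ρ = 4407 kg/m³
  alloy A: M = 26.6 MN·m/kg
  alloy S: M = 14.1 MN·m/kg
  alloy X: M = 11.8 MN·m/kg
The maximum is for alloy A.

alloy A, M = 26.6 MN·m/kg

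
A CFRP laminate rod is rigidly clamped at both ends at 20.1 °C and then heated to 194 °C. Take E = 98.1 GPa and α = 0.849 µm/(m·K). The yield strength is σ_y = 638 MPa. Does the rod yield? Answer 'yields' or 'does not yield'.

ΔT = 173.9 K. Constrained thermal stress σ = E·α·ΔT = 98.10×10³ MPa × 0.849×10⁻⁶ × 173.9 = 14.5 MPa (compressive).
Compare to σ_y = 638 MPa: σ < σ_y, so it does not yield.

does not yield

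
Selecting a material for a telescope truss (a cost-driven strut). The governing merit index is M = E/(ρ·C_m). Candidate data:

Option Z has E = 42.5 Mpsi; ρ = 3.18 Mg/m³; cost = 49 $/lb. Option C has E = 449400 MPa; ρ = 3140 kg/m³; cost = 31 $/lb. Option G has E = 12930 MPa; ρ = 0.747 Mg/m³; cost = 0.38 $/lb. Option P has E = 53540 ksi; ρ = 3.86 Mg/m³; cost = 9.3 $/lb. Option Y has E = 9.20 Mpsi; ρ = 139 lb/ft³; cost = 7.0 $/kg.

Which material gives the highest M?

After converting to SI:
  option Z: E = 293.0 GPa, ρ = 3180 kg/m³, cost = 108.0 $/kg
  option C: E = 449.4 GPa, ρ = 3140 kg/m³, cost = 68.34 $/kg
  option G: E = 12.93 GPa, ρ = 747.0 kg/m³, cost = 0.8377 $/kg
  option P: E = 369.1 GPa, ρ = 3860 kg/m³, cost = 20.50 $/kg
  option Y: E = 63.43 GPa, ρ = 2227 kg/m³, cost = 7.000 $/kg
  option G: M = 20.7 MN·m per $
  option P: M = 4.66 MN·m per $
  option Y: M = 4.07 MN·m per $
  option C: M = 2.09 MN·m per $
  option Z: M = 0.853 MN·m per $
The maximum is for option G.

option G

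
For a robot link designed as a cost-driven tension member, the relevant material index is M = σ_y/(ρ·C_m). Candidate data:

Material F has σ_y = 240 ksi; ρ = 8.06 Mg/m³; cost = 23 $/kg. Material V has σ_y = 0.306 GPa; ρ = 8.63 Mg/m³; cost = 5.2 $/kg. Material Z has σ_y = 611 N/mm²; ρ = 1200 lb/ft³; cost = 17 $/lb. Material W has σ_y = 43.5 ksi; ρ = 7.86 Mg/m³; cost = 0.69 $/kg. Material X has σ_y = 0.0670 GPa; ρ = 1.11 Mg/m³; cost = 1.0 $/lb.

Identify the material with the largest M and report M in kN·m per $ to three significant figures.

Normalizing units and computing the index:
  material F: σ_y = 1655 MPa, ρ = 8060 kg/m³, cost = 23.00 $/kg
  material V: σ_y = 306.0 MPa, ρ = 8630 kg/m³, cost = 5.200 $/kg
  material Z: σ_y = 611.0 MPa, ρ = 19220 kg/m³, cost = 37.48 $/kg
  material W: σ_y = 299.9 MPa, ρ = 7860 kg/m³, cost = 0.6900 $/kg
  material X: σ_y = 67.00 MPa, ρ = 1110 kg/m³, cost = 2.205 $/kg
  material W: M = 55.3 kN·m per $
  material X: M = 27.4 kN·m per $
  material F: M = 8.93 kN·m per $
  material V: M = 6.82 kN·m per $
  material Z: M = 0.848 kN·m per $
Highest index: material W.

material W, M = 55.3 kN·m per $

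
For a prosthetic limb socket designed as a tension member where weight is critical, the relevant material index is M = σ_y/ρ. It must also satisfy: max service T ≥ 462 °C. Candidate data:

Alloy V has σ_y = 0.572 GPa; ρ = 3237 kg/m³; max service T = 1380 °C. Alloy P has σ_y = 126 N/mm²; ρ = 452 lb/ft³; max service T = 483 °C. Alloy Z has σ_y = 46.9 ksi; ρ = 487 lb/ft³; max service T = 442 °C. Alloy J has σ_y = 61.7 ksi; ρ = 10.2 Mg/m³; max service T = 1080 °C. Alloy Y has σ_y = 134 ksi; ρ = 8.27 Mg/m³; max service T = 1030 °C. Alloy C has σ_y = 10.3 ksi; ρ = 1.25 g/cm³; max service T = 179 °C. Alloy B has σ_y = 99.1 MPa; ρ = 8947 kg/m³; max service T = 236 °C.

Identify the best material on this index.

alloy V

Screen on constraints: max service T ≥ 462 °C. Survivors: alloy V, alloy P, alloy J, alloy Y.
Putting every candidate on a common basis:
  alloy V: σ_y = 572.0 MPa, ρ = 3237 kg/m³
  alloy P: σ_y = 126.0 MPa, ρ = 7240 kg/m³
  alloy J: σ_y = 425.4 MPa, ρ = 10200 kg/m³
  alloy Y: σ_y = 923.9 MPa, ρ = 8270 kg/m³
  alloy V: M = 177 kN·m/kg
  alloy Y: M = 112 kN·m/kg
  alloy J: M = 41.7 kN·m/kg
  alloy P: M = 17.4 kN·m/kg
The maximum is for alloy V.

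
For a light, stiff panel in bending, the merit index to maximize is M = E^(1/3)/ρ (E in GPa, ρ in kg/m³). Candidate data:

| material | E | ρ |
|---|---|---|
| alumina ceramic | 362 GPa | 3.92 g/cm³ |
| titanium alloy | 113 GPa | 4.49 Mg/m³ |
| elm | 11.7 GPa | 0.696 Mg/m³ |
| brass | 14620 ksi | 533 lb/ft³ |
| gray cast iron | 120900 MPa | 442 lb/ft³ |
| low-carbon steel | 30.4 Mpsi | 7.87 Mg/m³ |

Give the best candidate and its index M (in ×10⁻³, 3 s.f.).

elm, M = 3.26×10⁻³

Putting every candidate on a common basis:
  alumina ceramic: E = 362.0 GPa, ρ = 3920 kg/m³
  titanium alloy: E = 113.0 GPa, ρ = 4490 kg/m³
  elm: E = 11.70 GPa, ρ = 696.0 kg/m³
  brass: E = 100.8 GPa, ρ = 8538 kg/m³
  gray cast iron: E = 120.9 GPa, ρ = 7080 kg/m³
  low-carbon steel: E = 209.6 GPa, ρ = 7870 kg/m³
  elm: M = 3.26×10⁻³
  alumina ceramic: M = 1.82×10⁻³
  titanium alloy: M = 1.08×10⁻³
  low-carbon steel: M = 0.755×10⁻³
  gray cast iron: M = 0.698×10⁻³
  brass: M = 0.545×10⁻³
The maximum is for elm.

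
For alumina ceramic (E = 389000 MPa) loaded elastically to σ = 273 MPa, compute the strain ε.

7.02×10⁻⁴

E = 389000 MPa = 389.0 GPa = 389000 MPa.
ε = σ/E = 273 / 389000 = 7.02×10⁻⁴.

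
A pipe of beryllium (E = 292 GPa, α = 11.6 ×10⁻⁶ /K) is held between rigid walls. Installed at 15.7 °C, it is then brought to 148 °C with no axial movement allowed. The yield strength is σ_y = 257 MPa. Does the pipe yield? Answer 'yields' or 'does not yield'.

yields

ΔT = 132.3 K. Constrained thermal stress σ = E·α·ΔT = 292.0×10³ MPa × 11.6×10⁻⁶ × 132.3 = 448 MPa (compressive).
Compare to σ_y = 257 MPa: σ ≥ σ_y, so it yields.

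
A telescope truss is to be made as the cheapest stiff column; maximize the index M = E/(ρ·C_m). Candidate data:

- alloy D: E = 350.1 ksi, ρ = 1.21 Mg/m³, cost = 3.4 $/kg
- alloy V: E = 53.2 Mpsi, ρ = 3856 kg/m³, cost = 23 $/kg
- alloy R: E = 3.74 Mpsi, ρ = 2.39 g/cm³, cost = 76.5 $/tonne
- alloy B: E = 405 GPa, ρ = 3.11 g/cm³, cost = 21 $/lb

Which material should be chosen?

alloy R

In SI units:
  alloy D: E = 2.414 GPa, ρ = 1210 kg/m³, cost = 3.400 $/kg
  alloy V: E = 366.8 GPa, ρ = 3856 kg/m³, cost = 23.00 $/kg
  alloy R: E = 25.79 GPa, ρ = 2390 kg/m³, cost = 0.07650 $/kg
  alloy B: E = 405.0 GPa, ρ = 3110 kg/m³, cost = 46.30 $/kg
  alloy R: M = 141 MN·m per $
  alloy V: M = 4.14 MN·m per $
  alloy B: M = 2.81 MN·m per $
  alloy D: M = 0.587 MN·m per $
Alloy R has the largest M.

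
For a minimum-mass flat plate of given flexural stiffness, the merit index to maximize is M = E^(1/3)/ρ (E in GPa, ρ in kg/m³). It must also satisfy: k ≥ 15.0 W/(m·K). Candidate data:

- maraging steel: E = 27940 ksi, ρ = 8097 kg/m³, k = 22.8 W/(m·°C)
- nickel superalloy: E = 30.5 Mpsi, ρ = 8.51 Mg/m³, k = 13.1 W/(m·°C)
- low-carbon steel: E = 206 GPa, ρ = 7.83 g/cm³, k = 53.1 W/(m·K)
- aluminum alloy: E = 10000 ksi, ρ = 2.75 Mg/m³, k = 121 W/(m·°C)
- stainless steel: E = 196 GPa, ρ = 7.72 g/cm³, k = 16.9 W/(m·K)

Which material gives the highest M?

aluminum alloy

Screen on constraints: k ≥ 15.0 W/(m·K). Survivors: maraging steel, low-carbon steel, aluminum alloy, stainless steel.
Convert each candidate to consistent units, then evaluate M:
  maraging steel: E = 192.6 GPa, ρ = 8097 kg/m³
  low-carbon steel: E = 206.0 GPa, ρ = 7830 kg/m³
  aluminum alloy: E = 68.95 GPa, ρ = 2750 kg/m³
  stainless steel: E = 196.0 GPa, ρ = 7720 kg/m³
  aluminum alloy: M = 1.49×10⁻³
  low-carbon steel: M = 0.754×10⁻³
  stainless steel: M = 0.752×10⁻³
  maraging steel: M = 0.713×10⁻³
Aluminum alloy ranks first.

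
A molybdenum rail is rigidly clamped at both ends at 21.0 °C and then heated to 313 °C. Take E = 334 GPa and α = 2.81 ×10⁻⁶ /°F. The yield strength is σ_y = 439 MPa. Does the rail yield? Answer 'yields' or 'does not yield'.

yields

α = 2.81×10⁻⁶/°F × 9/5 = 5.06×10⁻⁶/K.
ΔT = 292.0 K. Constrained thermal stress σ = E·α·ΔT = 334.0×10³ MPa × 5.06×10⁻⁶ × 292.0 = 493 MPa (compressive).
Compare to σ_y = 439 MPa: σ ≥ σ_y, so it yields.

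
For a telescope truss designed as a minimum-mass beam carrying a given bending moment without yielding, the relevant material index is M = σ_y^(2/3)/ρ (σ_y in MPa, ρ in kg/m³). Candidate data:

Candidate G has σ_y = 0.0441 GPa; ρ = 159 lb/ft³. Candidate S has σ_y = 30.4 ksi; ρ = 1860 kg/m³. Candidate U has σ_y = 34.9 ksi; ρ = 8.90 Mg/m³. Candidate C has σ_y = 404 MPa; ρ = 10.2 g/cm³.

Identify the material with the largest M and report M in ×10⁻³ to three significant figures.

After converting to SI:
  candidate G: σ_y = 44.10 MPa, ρ = 2547 kg/m³
  candidate S: σ_y = 209.6 MPa, ρ = 1860 kg/m³
  candidate U: σ_y = 240.6 MPa, ρ = 8900 kg/m³
  candidate C: σ_y = 404.0 MPa, ρ = 10200 kg/m³
  candidate S: M = 19.0×10⁻³
  candidate C: M = 5.36×10⁻³
  candidate G: M = 4.90×10⁻³
  candidate U: M = 4.35×10⁻³
Highest index: candidate S.

candidate S, M = 19.0×10⁻³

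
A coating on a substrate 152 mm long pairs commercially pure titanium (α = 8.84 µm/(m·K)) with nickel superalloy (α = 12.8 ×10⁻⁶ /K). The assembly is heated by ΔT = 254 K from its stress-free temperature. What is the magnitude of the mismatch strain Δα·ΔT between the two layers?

Δα = |8.84 − 12.8|×10⁻⁶/K = 3.96×10⁻⁶/K.
Mismatch strain = Δα·ΔT = 3.96×10⁻⁶ × 254.0 = 1.01×10⁻³.

1.01×10⁻³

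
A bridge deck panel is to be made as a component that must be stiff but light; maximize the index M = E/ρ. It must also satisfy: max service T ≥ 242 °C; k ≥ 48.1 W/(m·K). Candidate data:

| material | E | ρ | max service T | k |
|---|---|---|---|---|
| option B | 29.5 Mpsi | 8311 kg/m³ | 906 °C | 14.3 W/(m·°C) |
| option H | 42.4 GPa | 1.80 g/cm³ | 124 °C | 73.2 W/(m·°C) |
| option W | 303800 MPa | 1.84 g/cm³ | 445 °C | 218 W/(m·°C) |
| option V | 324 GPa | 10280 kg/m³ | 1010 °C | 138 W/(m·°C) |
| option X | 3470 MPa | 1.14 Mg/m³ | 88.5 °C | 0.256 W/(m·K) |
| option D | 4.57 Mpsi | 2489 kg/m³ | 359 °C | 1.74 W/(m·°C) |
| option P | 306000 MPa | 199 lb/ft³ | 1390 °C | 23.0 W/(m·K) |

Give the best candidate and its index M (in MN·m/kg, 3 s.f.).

option W, M = 165 MN·m/kg

Screen on constraints: max service T ≥ 242 °C; k ≥ 48.1 W/(m·K). Survivors: option W, option V.
In SI units:
  option W: E = 303.8 GPa, ρ = 1840 kg/m³
  option V: E = 324.0 GPa, ρ = 10280 kg/m³
  option W: M = 165 MN·m/kg
  option V: M = 31.5 MN·m/kg
The maximum is for option W.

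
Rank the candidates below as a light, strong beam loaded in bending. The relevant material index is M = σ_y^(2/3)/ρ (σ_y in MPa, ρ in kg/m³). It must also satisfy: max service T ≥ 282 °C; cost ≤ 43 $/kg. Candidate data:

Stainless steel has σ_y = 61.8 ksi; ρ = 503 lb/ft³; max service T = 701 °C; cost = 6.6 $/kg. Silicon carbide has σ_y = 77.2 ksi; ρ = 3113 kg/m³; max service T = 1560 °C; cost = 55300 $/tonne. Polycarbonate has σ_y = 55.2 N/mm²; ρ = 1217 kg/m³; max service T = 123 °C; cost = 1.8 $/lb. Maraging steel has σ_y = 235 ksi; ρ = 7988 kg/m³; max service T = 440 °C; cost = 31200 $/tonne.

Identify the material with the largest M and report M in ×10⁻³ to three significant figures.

maraging steel, M = 17.3×10⁻³

Screen on constraints: max service T ≥ 282 °C; cost ≤ 43 $/kg. Survivors: stainless steel, maraging steel.
In SI units:
  stainless steel: σ_y = 426.1 MPa, ρ = 8057 kg/m³
  maraging steel: σ_y = 1620 MPa, ρ = 7988 kg/m³
  maraging steel: M = 17.3×10⁻³
  stainless steel: M = 7.03×10⁻³
Maraging steel has the largest M.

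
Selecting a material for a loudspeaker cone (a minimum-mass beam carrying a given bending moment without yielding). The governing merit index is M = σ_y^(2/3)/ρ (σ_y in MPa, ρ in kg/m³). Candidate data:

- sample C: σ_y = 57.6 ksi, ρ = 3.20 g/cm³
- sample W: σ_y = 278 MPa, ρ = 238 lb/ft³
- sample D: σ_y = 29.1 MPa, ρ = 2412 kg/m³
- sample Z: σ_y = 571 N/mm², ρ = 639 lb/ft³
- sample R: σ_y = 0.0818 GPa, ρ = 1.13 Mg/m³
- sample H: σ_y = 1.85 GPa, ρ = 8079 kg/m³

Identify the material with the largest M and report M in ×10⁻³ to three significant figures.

sample H, M = 18.7×10⁻³

After converting to SI:
  sample C: σ_y = 397.1 MPa, ρ = 3200 kg/m³
  sample W: σ_y = 278.0 MPa, ρ = 3812 kg/m³
  sample D: σ_y = 29.10 MPa, ρ = 2412 kg/m³
  sample Z: σ_y = 571.0 MPa, ρ = 10240 kg/m³
  sample R: σ_y = 81.80 MPa, ρ = 1130 kg/m³
  sample H: σ_y = 1850 MPa, ρ = 8079 kg/m³
  sample H: M = 18.7×10⁻³
  sample C: M = 16.9×10⁻³
  sample R: M = 16.7×10⁻³
  sample W: M = 11.2×10⁻³
  sample Z: M = 6.72×10⁻³
  sample D: M = 3.92×10⁻³
The maximum is for sample H.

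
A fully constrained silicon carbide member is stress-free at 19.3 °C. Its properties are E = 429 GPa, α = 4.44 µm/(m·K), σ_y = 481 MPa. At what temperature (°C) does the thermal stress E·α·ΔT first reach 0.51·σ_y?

E·α·ΔT = 245.3 MPa ⇒ ΔT = 245.3 / (429.0×10³ × 4.44×10⁻⁶) = 128.8 K.
T = 19.3 + 128.8 = 148.1 °C.

148 °C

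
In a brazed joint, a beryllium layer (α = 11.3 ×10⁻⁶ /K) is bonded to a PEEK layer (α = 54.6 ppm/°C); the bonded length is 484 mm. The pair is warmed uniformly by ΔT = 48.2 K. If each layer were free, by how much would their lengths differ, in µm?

Δα = |11.3 − 54.6|×10⁻⁶/K = 43.3×10⁻⁶/K.
ΔL_mismatch = Δα·L·ΔT = 43.3×10⁻⁶ × 484.0 mm × 48.2 K = 1010 µm.

1010 µm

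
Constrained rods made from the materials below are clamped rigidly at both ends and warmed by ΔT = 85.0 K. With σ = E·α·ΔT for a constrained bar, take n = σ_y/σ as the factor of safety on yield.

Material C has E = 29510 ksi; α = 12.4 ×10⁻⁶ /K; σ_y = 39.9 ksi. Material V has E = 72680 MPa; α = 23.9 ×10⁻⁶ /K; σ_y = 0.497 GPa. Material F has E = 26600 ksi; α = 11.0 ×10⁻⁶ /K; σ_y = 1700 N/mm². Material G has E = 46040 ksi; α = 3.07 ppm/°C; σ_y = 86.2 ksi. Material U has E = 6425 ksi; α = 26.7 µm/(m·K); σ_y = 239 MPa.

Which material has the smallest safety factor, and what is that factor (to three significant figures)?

In consistent units (E in GPa, α in ×10⁻⁶/K, σ_y in MPa):
  material C: E = 203.5, α = 12.4, σ_y = 275.1 → σ = 214 MPa, n = 1.28
  material V: E = 72.68, α = 23.9, σ_y = 497.0 → σ = 148 MPa, n = 3.37
  material F: E = 183.4, α = 11.0, σ_y = 1700 → σ = 171 MPa, n = 9.91
  material G: E = 317.4, α = 3.07, σ_y = 594.3 → σ = 82.8 MPa, n = 7.17
  material U: E = 44.30, α = 26.7, σ_y = 239.0 → σ = 101 MPa, n = 2.38
Material C has the lowest safety factor, n = 1.28.

material C, n = 1.28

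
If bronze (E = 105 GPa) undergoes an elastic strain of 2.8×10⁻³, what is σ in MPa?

σ = E·ε = 105000 MPa × 2.8×10⁻³ = 294 MPa.

294 MPa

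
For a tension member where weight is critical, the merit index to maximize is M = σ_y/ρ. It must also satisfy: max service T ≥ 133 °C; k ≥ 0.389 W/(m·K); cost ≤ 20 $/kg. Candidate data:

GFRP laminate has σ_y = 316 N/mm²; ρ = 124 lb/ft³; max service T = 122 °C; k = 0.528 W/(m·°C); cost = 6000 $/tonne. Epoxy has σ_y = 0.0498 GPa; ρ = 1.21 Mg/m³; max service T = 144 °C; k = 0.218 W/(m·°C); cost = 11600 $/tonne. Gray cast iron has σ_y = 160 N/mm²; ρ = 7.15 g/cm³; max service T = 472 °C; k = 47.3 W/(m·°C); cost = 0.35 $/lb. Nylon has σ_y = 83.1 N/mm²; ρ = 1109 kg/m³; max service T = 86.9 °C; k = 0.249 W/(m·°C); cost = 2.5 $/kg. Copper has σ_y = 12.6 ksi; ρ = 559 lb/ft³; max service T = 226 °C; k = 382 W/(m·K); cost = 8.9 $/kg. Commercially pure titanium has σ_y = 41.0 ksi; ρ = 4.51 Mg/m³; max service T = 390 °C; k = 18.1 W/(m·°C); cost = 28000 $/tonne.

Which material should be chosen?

gray cast iron

Screen on constraints: max service T ≥ 133 °C; k ≥ 0.389 W/(m·K); cost ≤ 20 $/kg. Survivors: gray cast iron, copper.
Convert each candidate to consistent units, then evaluate M:
  gray cast iron: σ_y = 160.0 MPa, ρ = 7150 kg/m³
  copper: σ_y = 86.87 MPa, ρ = 8954 kg/m³
  gray cast iron: M = 22.4 kN·m/kg
  copper: M = 9.70 kN·m/kg
Gray cast iron ranks first.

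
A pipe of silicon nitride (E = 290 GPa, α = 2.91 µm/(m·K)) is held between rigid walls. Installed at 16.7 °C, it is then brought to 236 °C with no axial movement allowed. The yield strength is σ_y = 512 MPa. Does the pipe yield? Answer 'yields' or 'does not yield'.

ΔT = 219.3 K. Constrained thermal stress σ = E·α·ΔT = 290.0×10³ MPa × 2.91×10⁻⁶ × 219.3 = 185 MPa (compressive).
Compare to σ_y = 512 MPa: σ < σ_y, so it does not yield.

does not yield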